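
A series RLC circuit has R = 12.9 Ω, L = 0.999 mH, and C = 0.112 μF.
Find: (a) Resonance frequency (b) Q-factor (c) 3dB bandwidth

Step 1 — Resonance: ω₀ = 1/√(LC) = 1/√(0.000999·1.12e-07) = 9.454e+04 rad/s.
Step 2 — f₀ = ω₀/(2π) = 1.505e+04 Hz.
Step 3 — Series Q: Q = ω₀L/R = 9.454e+04·0.000999/12.9 = 7.321.
Step 4 — Bandwidth: Δω = ω₀/Q = 1.291e+04 rad/s; BW = Δω/(2π) = 2055 Hz.

(a) f₀ = 1.505e+04 Hz  (b) Q = 7.321  (c) BW = 2055 Hz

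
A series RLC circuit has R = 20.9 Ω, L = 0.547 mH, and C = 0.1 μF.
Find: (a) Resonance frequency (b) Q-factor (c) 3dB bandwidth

Step 1 — Resonance: ω₀ = 1/√(LC) = 1/√(0.000547·1e-07) = 1.352e+05 rad/s.
Step 2 — f₀ = ω₀/(2π) = 2.152e+04 Hz.
Step 3 — Series Q: Q = ω₀L/R = 1.352e+05·0.000547/20.9 = 3.539.
Step 4 — Bandwidth: Δω = ω₀/Q = 3.821e+04 rad/s; BW = Δω/(2π) = 6081 Hz.

(a) f₀ = 2.152e+04 Hz  (b) Q = 3.539  (c) BW = 6081 Hz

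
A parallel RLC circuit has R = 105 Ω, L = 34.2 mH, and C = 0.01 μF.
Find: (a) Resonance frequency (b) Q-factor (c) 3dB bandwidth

Step 1 — Resonance: ω₀ = 1/√(LC) = 1/√(0.0342·1e-08) = 5.407e+04 rad/s.
Step 2 — f₀ = ω₀/(2π) = 8606 Hz.
Step 3 — Parallel Q: Q = R/(ω₀L) = 105/(5.407e+04·0.0342) = 0.05678.
Step 4 — Bandwidth: Δω = ω₀/Q = 9.524e+05 rad/s; BW = Δω/(2π) = 1.516e+05 Hz.

(a) f₀ = 8606 Hz  (b) Q = 0.05678  (c) BW = 1.516e+05 Hz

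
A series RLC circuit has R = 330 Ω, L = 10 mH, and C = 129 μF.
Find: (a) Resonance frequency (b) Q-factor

Step 1 — Resonance condition Im(Z)=0 gives ω₀ = 1/√(LC).
Step 2 — ω₀ = 1/√(0.01·0.000129) = 880.5 rad/s.
Step 3 — f₀ = ω₀/(2π) = 140.1 Hz.
Step 4 — Series Q: Q = ω₀L/R = 880.5·0.01/330 = 0.02668.

(a) f₀ = 140.1 Hz  (b) Q = 0.02668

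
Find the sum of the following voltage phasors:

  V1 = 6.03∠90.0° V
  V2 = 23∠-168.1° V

Step 1 — Convert each phasor to rectangular form:
  V1 = 6.03·(cos(90.0°) + j·sin(90.0°)) = 0 + j6.03 V
  V2 = 23·(cos(-168.1°) + j·sin(-168.1°)) = -22.51 - j4.743 V
Step 2 — Sum components: V_total = -22.51 + j1.287 V.
Step 3 — Convert to polar: |V_total| = 22.54 V, ∠V_total = 176.7°.

V_total = 22.54∠176.7° V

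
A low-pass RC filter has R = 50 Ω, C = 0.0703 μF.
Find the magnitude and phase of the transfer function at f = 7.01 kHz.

Step 1 — Angular frequency: ω = 2π·7010 = 4.405e+04 rad/s.
Step 2 — Transfer function: H(jω) = 1/(1 + jωRC).
Step 3 — Denominator: 1 + jωRC = 1 + j·4.405e+04·50·7.03e-08 = 1 + j0.1548.
Step 4 — H = 0.9766 - j0.1512.
Step 5 — Magnitude: |H| = 0.9882 (-0.1 dB); phase: φ = -8.8°.

|H| = 0.9882 (-0.1 dB), φ = -8.8°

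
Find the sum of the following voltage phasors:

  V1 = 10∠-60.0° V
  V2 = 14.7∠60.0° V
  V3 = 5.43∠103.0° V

Step 1 — Convert each phasor to rectangular form:
  V1 = 10·(cos(-60.0°) + j·sin(-60.0°)) = 5 - j8.66 V
  V2 = 14.7·(cos(60.0°) + j·sin(60.0°)) = 7.35 + j12.73 V
  V3 = 5.43·(cos(103.0°) + j·sin(103.0°)) = -1.221 + j5.291 V
Step 2 — Sum components: V_total = 11.13 + j9.361 V.
Step 3 — Convert to polar: |V_total| = 14.54 V, ∠V_total = 40.1°.

V_total = 14.54∠40.1° V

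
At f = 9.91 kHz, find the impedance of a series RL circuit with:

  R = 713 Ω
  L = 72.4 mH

Step 1 — Angular frequency: ω = 2π·f = 2π·9910 = 6.227e+04 rad/s.
Step 2 — Component impedances:
  R: Z = R = 713 Ω
  L: Z = jωL = j·6.227e+04·0.0724 = 0 + j4508 Ω
Step 3 — Series combination: Z_total = R + L = 713 + j4508 Ω = 4564∠81.0° Ω.

Z = 713 + j4508 Ω = 4564∠81.0° Ω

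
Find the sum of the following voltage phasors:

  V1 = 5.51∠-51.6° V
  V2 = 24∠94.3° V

Step 1 — Convert each phasor to rectangular form:
  V1 = 5.51·(cos(-51.6°) + j·sin(-51.6°)) = 3.423 - j4.318 V
  V2 = 24·(cos(94.3°) + j·sin(94.3°)) = -1.799 + j23.93 V
Step 2 — Sum components: V_total = 1.623 + j19.61 V.
Step 3 — Convert to polar: |V_total| = 19.68 V, ∠V_total = 85.3°.

V_total = 19.68∠85.3° V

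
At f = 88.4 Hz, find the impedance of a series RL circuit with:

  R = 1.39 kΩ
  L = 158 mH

Step 1 — Angular frequency: ω = 2π·f = 2π·88.4 = 555.4 rad/s.
Step 2 — Component impedances:
  R: Z = R = 1390 Ω
  L: Z = jωL = j·555.4·0.158 = 0 + j87.76 Ω
Step 3 — Series combination: Z_total = R + L = 1390 + j87.76 Ω = 1393∠3.6° Ω.

Z = 1390 + j87.76 Ω = 1393∠3.6° Ω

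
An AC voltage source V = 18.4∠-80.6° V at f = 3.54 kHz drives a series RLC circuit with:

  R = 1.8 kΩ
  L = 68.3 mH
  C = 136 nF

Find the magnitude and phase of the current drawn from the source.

Step 1 — Angular frequency: ω = 2π·f = 2π·3540 = 2.224e+04 rad/s.
Step 2 — Component impedances:
  R: Z = R = 1800 Ω
  L: Z = jωL = j·2.224e+04·0.0683 = 0 + j1519 Ω
  C: Z = 1/(jωC) = -j/(ω·C) = 0 - j330.6 Ω
Step 3 — Series combination: Z_total = R + L + C = 1800 + j1189 Ω = 2157∠33.4° Ω.
Step 4 — Source phasor: V = 18.4∠-80.6° V = 3.005 - j18.15 V.
Step 5 — Ohm's law: I = V / Z_total = (3.005 - j18.15) / (1800 + j1189) = -0.003475 - j0.007791 A.
Step 6 — Convert to polar: |I| = 0.00853 A, ∠I = -114.0°.

I = 0.00853∠-114.0° A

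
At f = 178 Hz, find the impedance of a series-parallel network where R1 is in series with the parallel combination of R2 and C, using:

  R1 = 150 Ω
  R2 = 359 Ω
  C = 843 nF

Step 1 — Angular frequency: ω = 2π·f = 2π·178 = 1118 rad/s.
Step 2 — Component impedances:
  R1: Z = R = 150 Ω
  R2: Z = R = 359 Ω
  C: Z = 1/(jωC) = -j/(ω·C) = 0 - j1061 Ω
Step 3 — Parallel branch: R2 || C = 1/(1/R2 + 1/C) = 322.1 - j109 Ω.
Step 4 — Series with R1: Z_total = R1 + (R2 || C) = 472.1 - j109 Ω = 484.5∠-13.0° Ω.

Z = 472.1 - j109 Ω = 484.5∠-13.0° Ω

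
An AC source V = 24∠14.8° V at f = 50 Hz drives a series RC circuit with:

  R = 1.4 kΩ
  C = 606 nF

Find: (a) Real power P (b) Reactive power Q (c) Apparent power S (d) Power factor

Step 1 — Angular frequency: ω = 2π·f = 2π·50 = 314.2 rad/s.
Step 2 — Component impedances:
  R: Z = R = 1400 Ω
  C: Z = 1/(jωC) = -j/(ω·C) = 0 - j5253 Ω
Step 3 — Series combination: Z_total = R + C = 1400 - j5253 Ω = 5436∠-75.1° Ω.
Step 4 — Source phasor: V = 24∠14.8° V = 23.2 + j6.131 V.
Step 5 — Current: I = V / Z = 9.574e-06 + j0.004415 A = 0.004415∠89.9° A.
Step 6 — Complex power: S = V·I* = 0.02729 - j0.1024 VA.
Step 7 — Real power: P = Re(S) = 0.02729 W.
Step 8 — Reactive power: Q = Im(S) = -0.1024 VAR.
Step 9 — Apparent power: |S| = 0.106 VA.
Step 10 — Power factor: PF = P/|S| = 0.2575 (leading).

(a) P = 0.02729 W  (b) Q = -0.1024 VAR  (c) S = 0.106 VA  (d) PF = 0.2575 (leading)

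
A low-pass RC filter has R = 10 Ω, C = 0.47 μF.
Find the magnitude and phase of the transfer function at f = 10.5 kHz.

Step 1 — Angular frequency: ω = 2π·1.05e+04 = 6.597e+04 rad/s.
Step 2 — Transfer function: H(jω) = 1/(1 + jωRC).
Step 3 — Denominator: 1 + jωRC = 1 + j·6.597e+04·10·4.7e-07 = 1 + j0.3101.
Step 4 — H = 0.9123 - j0.2829.
Step 5 — Magnitude: |H| = 0.9551 (-0.4 dB); phase: φ = -17.2°.

|H| = 0.9551 (-0.4 dB), φ = -17.2°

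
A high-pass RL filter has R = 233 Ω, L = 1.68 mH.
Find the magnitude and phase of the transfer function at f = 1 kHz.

Step 1 — Angular frequency: ω = 2π·1000 = 6283 rad/s.
Step 2 — Transfer function: H(jω) = jωL/(R + jωL).
Step 3 — Numerator jωL = j·10.56; denominator R + jωL = 233 + j10.56.
Step 4 — H = 0.002048 + j0.04521.
Step 5 — Magnitude: |H| = 0.04526 (-26.9 dB); phase: φ = 87.4°.

|H| = 0.04526 (-26.9 dB), φ = 87.4°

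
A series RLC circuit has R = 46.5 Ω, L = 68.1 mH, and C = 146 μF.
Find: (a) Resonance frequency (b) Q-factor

Step 1 — Resonance condition Im(Z)=0 gives ω₀ = 1/√(LC).
Step 2 — ω₀ = 1/√(0.0681·0.000146) = 317.1 rad/s.
Step 3 — f₀ = ω₀/(2π) = 50.47 Hz.
Step 4 — Series Q: Q = ω₀L/R = 317.1·0.0681/46.5 = 0.4645.

(a) f₀ = 50.47 Hz  (b) Q = 0.4645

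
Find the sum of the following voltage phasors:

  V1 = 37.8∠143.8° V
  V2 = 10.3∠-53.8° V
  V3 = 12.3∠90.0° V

Step 1 — Convert each phasor to rectangular form:
  V1 = 37.8·(cos(143.8°) + j·sin(143.8°)) = -30.5 + j22.32 V
  V2 = 10.3·(cos(-53.8°) + j·sin(-53.8°)) = 6.083 - j8.312 V
  V3 = 12.3·(cos(90.0°) + j·sin(90.0°)) = 0 + j12.3 V
Step 2 — Sum components: V_total = -24.42 + j26.31 V.
Step 3 — Convert to polar: |V_total| = 35.9 V, ∠V_total = 132.9°.

V_total = 35.9∠132.9° V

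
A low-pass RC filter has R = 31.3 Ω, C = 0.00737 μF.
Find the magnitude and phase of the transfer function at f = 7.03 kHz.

Step 1 — Angular frequency: ω = 2π·7030 = 4.417e+04 rad/s.
Step 2 — Transfer function: H(jω) = 1/(1 + jωRC).
Step 3 — Denominator: 1 + jωRC = 1 + j·4.417e+04·31.3·7.37e-09 = 1 + j0.01019.
Step 4 — H = 0.9999 - j0.01019.
Step 5 — Magnitude: |H| = 0.9999 (-0.0 dB); phase: φ = -0.6°.

|H| = 0.9999 (-0.0 dB), φ = -0.6°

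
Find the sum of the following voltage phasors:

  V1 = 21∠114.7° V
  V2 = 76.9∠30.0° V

Step 1 — Convert each phasor to rectangular form:
  V1 = 21·(cos(114.7°) + j·sin(114.7°)) = -8.775 + j19.08 V
  V2 = 76.9·(cos(30.0°) + j·sin(30.0°)) = 66.6 + j38.45 V
Step 2 — Sum components: V_total = 57.82 + j57.53 V.
Step 3 — Convert to polar: |V_total| = 81.57 V, ∠V_total = 44.9°.

V_total = 81.57∠44.9° V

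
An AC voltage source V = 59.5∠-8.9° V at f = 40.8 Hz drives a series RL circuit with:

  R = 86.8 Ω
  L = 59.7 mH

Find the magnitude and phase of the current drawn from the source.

Step 1 — Angular frequency: ω = 2π·f = 2π·40.8 = 256.4 rad/s.
Step 2 — Component impedances:
  R: Z = R = 86.8 Ω
  L: Z = jωL = j·256.4·0.0597 = 0 + j15.3 Ω
Step 3 — Series combination: Z_total = R + L = 86.8 + j15.3 Ω = 88.14∠10.0° Ω.
Step 4 — Source phasor: V = 59.5∠-8.9° V = 58.78 - j9.205 V.
Step 5 — Ohm's law: I = V / Z_total = (58.78 - j9.205) / (86.8 + j15.3) = 0.6387 - j0.2187 A.
Step 6 — Convert to polar: |I| = 0.6751 A, ∠I = -18.9°.

I = 0.6751∠-18.9° A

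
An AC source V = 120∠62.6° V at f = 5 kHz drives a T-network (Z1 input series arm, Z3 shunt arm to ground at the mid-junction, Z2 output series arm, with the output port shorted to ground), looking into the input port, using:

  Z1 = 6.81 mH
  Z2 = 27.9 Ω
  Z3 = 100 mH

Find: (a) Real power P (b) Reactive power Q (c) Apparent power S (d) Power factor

Step 1 — Angular frequency: ω = 2π·f = 2π·5000 = 3.142e+04 rad/s.
Step 2 — Component impedances:
  Z1: Z = jωL = j·3.142e+04·0.00681 = 0 + j213.9 Ω
  Z2: Z = R = 27.9 Ω
  Z3: Z = jωL = j·3.142e+04·0.1 = 0 + j3142 Ω
Step 3 — With the output port shorted to ground, the output series arm Z2 runs from the junction to ground; the shunt arm Z3 also runs from the junction to ground. They appear in parallel: Z3 || Z2 = 27.9 + j0.2478 Ω.
Step 4 — Series with input arm Z1: Z_in = Z1 + (Z3 || Z2) = 27.9 + j214.2 Ω = 216∠82.6° Ω.
Step 5 — Source phasor: V = 120∠62.6° V = 55.22 + j106.5 V.
Step 6 — Current: I = V / Z = 0.5221 - j0.1898 A = 0.5556∠-20.0° A.
Step 7 — Complex power: S = V·I* = 8.61 + j66.11 VA.
Step 8 — Real power: P = Re(S) = 8.61 W.
Step 9 — Reactive power: Q = Im(S) = 66.11 VAR.
Step 10 — Apparent power: |S| = 66.67 VA.
Step 11 — Power factor: PF = P/|S| = 0.1292 (lagging).

(a) P = 8.61 W  (b) Q = 66.11 VAR  (c) S = 66.67 VA  (d) PF = 0.1292 (lagging)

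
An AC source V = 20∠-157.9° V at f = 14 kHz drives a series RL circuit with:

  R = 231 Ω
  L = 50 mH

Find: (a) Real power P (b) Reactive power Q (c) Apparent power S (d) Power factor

Step 1 — Angular frequency: ω = 2π·f = 2π·1.4e+04 = 8.796e+04 rad/s.
Step 2 — Component impedances:
  R: Z = R = 231 Ω
  L: Z = jωL = j·8.796e+04·0.05 = 0 + j4398 Ω
Step 3 — Series combination: Z_total = R + L = 231 + j4398 Ω = 4404∠87.0° Ω.
Step 4 — Source phasor: V = 20∠-157.9° V = -18.53 - j7.524 V.
Step 5 — Current: I = V / Z = -0.001927 + j0.004112 A = 0.004541∠115.1° A.
Step 6 — Complex power: S = V·I* = 0.004763 + j0.0907 VA.
Step 7 — Real power: P = Re(S) = 0.004763 W.
Step 8 — Reactive power: Q = Im(S) = 0.0907 VAR.
Step 9 — Apparent power: |S| = 0.09082 VA.
Step 10 — Power factor: PF = P/|S| = 0.05245 (lagging).

(a) P = 0.004763 W  (b) Q = 0.0907 VAR  (c) S = 0.09082 VA  (d) PF = 0.05245 (lagging)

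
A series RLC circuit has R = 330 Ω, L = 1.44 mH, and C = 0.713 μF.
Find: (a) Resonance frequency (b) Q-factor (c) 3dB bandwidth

Step 1 — Resonance: ω₀ = 1/√(LC) = 1/√(0.00144·7.13e-07) = 3.121e+04 rad/s.
Step 2 — f₀ = ω₀/(2π) = 4967 Hz.
Step 3 — Series Q: Q = ω₀L/R = 3.121e+04·0.00144/330 = 0.1362.
Step 4 — Bandwidth: Δω = ω₀/Q = 2.292e+05 rad/s; BW = Δω/(2π) = 3.647e+04 Hz.

(a) f₀ = 4967 Hz  (b) Q = 0.1362  (c) BW = 3.647e+04 Hz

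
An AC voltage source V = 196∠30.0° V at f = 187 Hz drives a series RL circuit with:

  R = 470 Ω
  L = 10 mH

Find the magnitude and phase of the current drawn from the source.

Step 1 — Angular frequency: ω = 2π·f = 2π·187 = 1175 rad/s.
Step 2 — Component impedances:
  R: Z = R = 470 Ω
  L: Z = jωL = j·1175·0.01 = 0 + j11.75 Ω
Step 3 — Series combination: Z_total = R + L = 470 + j11.75 Ω = 470.1∠1.4° Ω.
Step 4 — Source phasor: V = 196∠30.0° V = 169.7 + j98 V.
Step 5 — Ohm's law: I = V / Z_total = (169.7 + j98) / (470 + j11.75) = 0.3661 + j0.1994 A.
Step 6 — Convert to polar: |I| = 0.4169 A, ∠I = 28.6°.

I = 0.4169∠28.6° A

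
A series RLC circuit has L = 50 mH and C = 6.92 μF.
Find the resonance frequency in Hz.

Step 1 — Resonance condition Im(Z)=0 gives ω₀ = 1/√(LC).
Step 2 — ω₀ = 1/√(0.05·6.92e-06) = 1700 rad/s.
Step 3 — f₀ = ω₀/(2π) = 270.6 Hz.

f₀ = 270.6 Hz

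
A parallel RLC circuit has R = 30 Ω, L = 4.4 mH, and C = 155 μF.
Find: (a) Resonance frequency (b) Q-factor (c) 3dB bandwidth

Step 1 — Resonance: ω₀ = 1/√(LC) = 1/√(0.0044·0.000155) = 1211 rad/s.
Step 2 — f₀ = ω₀/(2π) = 192.7 Hz.
Step 3 — Parallel Q: Q = R/(ω₀L) = 30/(1211·0.0044) = 5.631.
Step 4 — Bandwidth: Δω = ω₀/Q = 215.1 rad/s; BW = Δω/(2π) = 34.23 Hz.

(a) f₀ = 192.7 Hz  (b) Q = 5.631  (c) BW = 34.23 Hz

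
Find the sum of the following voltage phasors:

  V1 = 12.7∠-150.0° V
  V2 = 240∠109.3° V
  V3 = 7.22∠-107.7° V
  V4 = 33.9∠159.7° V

Step 1 — Convert each phasor to rectangular form:
  V1 = 12.7·(cos(-150.0°) + j·sin(-150.0°)) = -11 - j6.35 V
  V2 = 240·(cos(109.3°) + j·sin(109.3°)) = -79.32 + j226.5 V
  V3 = 7.22·(cos(-107.7°) + j·sin(-107.7°)) = -2.195 - j6.878 V
  V4 = 33.9·(cos(159.7°) + j·sin(159.7°)) = -31.79 + j11.76 V
Step 2 — Sum components: V_total = -124.3 + j225 V.
Step 3 — Convert to polar: |V_total| = 257.1 V, ∠V_total = 118.9°.

V_total = 257.1∠118.9° V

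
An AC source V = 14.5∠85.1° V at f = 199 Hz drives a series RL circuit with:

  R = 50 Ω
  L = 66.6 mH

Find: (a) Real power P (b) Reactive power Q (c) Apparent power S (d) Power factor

Step 1 — Angular frequency: ω = 2π·f = 2π·199 = 1250 rad/s.
Step 2 — Component impedances:
  R: Z = R = 50 Ω
  L: Z = jωL = j·1250·0.0666 = 0 + j83.27 Ω
Step 3 — Series combination: Z_total = R + L = 50 + j83.27 Ω = 97.13∠59.0° Ω.
Step 4 — Source phasor: V = 14.5∠85.1° V = 1.239 + j14.45 V.
Step 5 — Current: I = V / Z = 0.1341 + j0.06563 A = 0.1493∠26.1° A.
Step 6 — Complex power: S = V·I* = 1.114 + j1.856 VA.
Step 7 — Real power: P = Re(S) = 1.114 W.
Step 8 — Reactive power: Q = Im(S) = 1.856 VAR.
Step 9 — Apparent power: |S| = 2.165 VA.
Step 10 — Power factor: PF = P/|S| = 0.5148 (lagging).

(a) P = 1.114 W  (b) Q = 1.856 VAR  (c) S = 2.165 VA  (d) PF = 0.5148 (lagging)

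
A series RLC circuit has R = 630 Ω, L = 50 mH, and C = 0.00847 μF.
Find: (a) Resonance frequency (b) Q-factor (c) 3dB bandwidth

Step 1 — Resonance condition Im(Z)=0 gives ω₀ = 1/√(LC).
Step 2 — ω₀ = 1/√(0.05·8.47e-09) = 4.859e+04 rad/s.
Step 3 — f₀ = ω₀/(2π) = 7734 Hz.
Step 4 — Series Q: Q = ω₀L/R = 4.859e+04·0.05/630 = 3.857.
Step 5 — 3dB bandwidth: Δω = ω₀/Q = 1.26e+04 rad/s; BW = Δω/(2π) = 2005 Hz.

(a) f₀ = 7734 Hz  (b) Q = 3.857  (c) BW = 2005 Hz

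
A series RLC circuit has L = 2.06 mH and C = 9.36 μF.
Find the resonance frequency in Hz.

Step 1 — Resonance condition Im(Z)=0 gives ω₀ = 1/√(LC).
Step 2 — ω₀ = 1/√(0.00206·9.36e-06) = 7202 rad/s.
Step 3 — f₀ = ω₀/(2π) = 1146 Hz.

f₀ = 1146 Hz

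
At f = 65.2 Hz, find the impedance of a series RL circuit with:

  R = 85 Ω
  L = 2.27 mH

Step 1 — Angular frequency: ω = 2π·f = 2π·65.2 = 409.7 rad/s.
Step 2 — Component impedances:
  R: Z = R = 85 Ω
  L: Z = jωL = j·409.7·0.00227 = 0 + j0.9299 Ω
Step 3 — Series combination: Z_total = R + L = 85 + j0.9299 Ω = 85.01∠0.6° Ω.

Z = 85 + j0.9299 Ω = 85.01∠0.6° Ω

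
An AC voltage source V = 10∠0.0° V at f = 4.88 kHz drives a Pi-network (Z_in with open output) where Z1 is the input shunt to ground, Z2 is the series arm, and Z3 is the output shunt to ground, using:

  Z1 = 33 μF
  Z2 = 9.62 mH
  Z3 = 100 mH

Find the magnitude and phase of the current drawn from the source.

Step 1 — Angular frequency: ω = 2π·f = 2π·4880 = 3.066e+04 rad/s.
Step 2 — Component impedances:
  Z1: Z = 1/(jωC) = -j/(ω·C) = 0 - j0.9883 Ω
  Z2: Z = jωL = j·3.066e+04·0.00962 = 0 + j295 Ω
  Z3: Z = jωL = j·3.066e+04·0.1 = 0 + j3066 Ω
Step 3 — With open output, the series arm Z2 and the output shunt Z3 appear in series to ground: Z2 + Z3 = 0 + j3361 Ω.
Step 4 — Parallel with input shunt Z1: Z_in = Z1 || (Z2 + Z3) = 0 - j0.9886 Ω = 0.9886∠-90.0° Ω.
Step 5 — Source phasor: V = 10∠0.0° V = 10 V.
Step 6 — Ohm's law: I = V / Z_total = (10) / (0 - j0.9886) = 0 + j10.12 A.
Step 7 — Convert to polar: |I| = 10.12 A, ∠I = 90.0°.

I = 10.12∠90.0° A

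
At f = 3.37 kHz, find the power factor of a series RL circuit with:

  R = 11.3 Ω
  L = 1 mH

Step 1 — Angular frequency: ω = 2π·f = 2π·3370 = 2.117e+04 rad/s.
Step 2 — Component impedances:
  R: Z = R = 11.3 Ω
  L: Z = jωL = j·2.117e+04·0.001 = 0 + j21.17 Ω
Step 3 — Series combination: Z_total = R + L = 11.3 + j21.17 Ω = 24∠61.9° Ω.
Step 4 — Power factor: PF = cos(φ) = Re(Z)/|Z| = 11.3/24 = 0.4708.
Step 5 — Type: Im(Z) = 21.17 ⇒ lagging (phase φ = 61.9°).

PF = 0.4708 (lagging, φ = 61.9°)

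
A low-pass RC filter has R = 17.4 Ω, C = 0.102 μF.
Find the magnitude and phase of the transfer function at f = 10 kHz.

Step 1 — Angular frequency: ω = 2π·1e+04 = 6.283e+04 rad/s.
Step 2 — Transfer function: H(jω) = 1/(1 + jωRC).
Step 3 — Denominator: 1 + jωRC = 1 + j·6.283e+04·17.4·1.02e-07 = 1 + j0.1115.
Step 4 — H = 0.9877 - j0.1101.
Step 5 — Magnitude: |H| = 0.9938 (-0.1 dB); phase: φ = -6.4°.

|H| = 0.9938 (-0.1 dB), φ = -6.4°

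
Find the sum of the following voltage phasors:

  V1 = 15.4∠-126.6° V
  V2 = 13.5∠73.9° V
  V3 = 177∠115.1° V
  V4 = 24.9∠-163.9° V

Step 1 — Convert each phasor to rectangular form:
  V1 = 15.4·(cos(-126.6°) + j·sin(-126.6°)) = -9.182 - j12.36 V
  V2 = 13.5·(cos(73.9°) + j·sin(73.9°)) = 3.744 + j12.97 V
  V3 = 177·(cos(115.1°) + j·sin(115.1°)) = -75.08 + j160.3 V
  V4 = 24.9·(cos(-163.9°) + j·sin(-163.9°)) = -23.92 - j6.905 V
Step 2 — Sum components: V_total = -104.4 + j154 V.
Step 3 — Convert to polar: |V_total| = 186.1 V, ∠V_total = 124.1°.

V_total = 186.1∠124.1° V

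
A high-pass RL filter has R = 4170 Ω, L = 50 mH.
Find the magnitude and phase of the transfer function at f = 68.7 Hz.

Step 1 — Angular frequency: ω = 2π·68.7 = 431.7 rad/s.
Step 2 — Transfer function: H(jω) = jωL/(R + jωL).
Step 3 — Numerator jωL = j·21.58; denominator R + jωL = 4170 + j21.58.
Step 4 — H = 2.679e-05 + j0.005176.
Step 5 — Magnitude: |H| = 0.005176 (-45.7 dB); phase: φ = 89.7°.

|H| = 0.005176 (-45.7 dB), φ = 89.7°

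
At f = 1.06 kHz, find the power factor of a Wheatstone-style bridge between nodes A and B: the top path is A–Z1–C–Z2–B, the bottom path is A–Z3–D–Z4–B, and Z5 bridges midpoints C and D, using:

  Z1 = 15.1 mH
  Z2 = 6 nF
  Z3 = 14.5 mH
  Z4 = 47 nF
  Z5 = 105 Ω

Step 1 — Angular frequency: ω = 2π·f = 2π·1060 = 6660 rad/s.
Step 2 — Component impedances:
  Z1: Z = jωL = j·6660·0.0151 = 0 + j100.6 Ω
  Z2: Z = 1/(jωC) = -j/(ω·C) = 0 - j2.502e+04 Ω
  Z3: Z = jωL = j·6660·0.0145 = 0 + j96.57 Ω
  Z4: Z = 1/(jωC) = -j/(ω·C) = 0 - j3195 Ω
  Z5: Z = R = 105 Ω
Step 3 — Bridge requires nodal analysis (the Z5 bridge couples midpoints C and D, so the two paths cannot be reduced to a simple series/parallel combination). Setting node B to ground and injecting 1 A at node A, the 3-node admittance system at A, C, D solves to V_A = Z_AB = 11.64 - j2778 Ω = 2778∠-89.8° Ω.
Step 4 — Power factor: PF = cos(φ) = Re(Z)/|Z| = 11.64/2777.5 = 0.004191.
Step 5 — Type: Im(Z) = -2778 ⇒ leading (phase φ = -89.8°).

PF = 0.004191 (leading, φ = -89.8°)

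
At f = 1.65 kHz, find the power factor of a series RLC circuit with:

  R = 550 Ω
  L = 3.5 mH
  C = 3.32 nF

Step 1 — Angular frequency: ω = 2π·f = 2π·1650 = 1.037e+04 rad/s.
Step 2 — Component impedances:
  R: Z = R = 550 Ω
  L: Z = jωL = j·1.037e+04·0.0035 = 0 + j36.29 Ω
  C: Z = 1/(jωC) = -j/(ω·C) = 0 - j2.905e+04 Ω
Step 3 — Series combination: Z_total = R + L + C = 550 - j2.902e+04 Ω = 2.902e+04∠-88.9° Ω.
Step 4 — Power factor: PF = cos(φ) = Re(Z)/|Z| = 550/2.902e+04 = 0.01895.
Step 5 — Type: Im(Z) = -2.902e+04 ⇒ leading (phase φ = -88.9°).

PF = 0.01895 (leading, φ = -88.9°)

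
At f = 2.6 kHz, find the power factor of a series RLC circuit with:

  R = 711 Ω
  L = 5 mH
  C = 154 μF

Step 1 — Angular frequency: ω = 2π·f = 2π·2600 = 1.634e+04 rad/s.
Step 2 — Component impedances:
  R: Z = R = 711 Ω
  L: Z = jωL = j·1.634e+04·0.005 = 0 + j81.68 Ω
  C: Z = 1/(jωC) = -j/(ω·C) = 0 - j0.3975 Ω
Step 3 — Series combination: Z_total = R + L + C = 711 + j81.28 Ω = 715.6∠6.5° Ω.
Step 4 — Power factor: PF = cos(φ) = Re(Z)/|Z| = 711/715.63 = 0.9935.
Step 5 — Type: Im(Z) = 81.28 ⇒ lagging (phase φ = 6.5°).

PF = 0.9935 (lagging, φ = 6.5°)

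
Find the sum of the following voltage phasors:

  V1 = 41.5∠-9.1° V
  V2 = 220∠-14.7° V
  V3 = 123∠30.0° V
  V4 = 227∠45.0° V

Step 1 — Convert each phasor to rectangular form:
  V1 = 41.5·(cos(-9.1°) + j·sin(-9.1°)) = 40.98 - j6.564 V
  V2 = 220·(cos(-14.7°) + j·sin(-14.7°)) = 212.8 - j55.83 V
  V3 = 123·(cos(30.0°) + j·sin(30.0°)) = 106.5 + j61.5 V
  V4 = 227·(cos(45.0°) + j·sin(45.0°)) = 160.5 + j160.5 V
Step 2 — Sum components: V_total = 520.8 + j159.6 V.
Step 3 — Convert to polar: |V_total| = 544.7 V, ∠V_total = 17.0°.

V_total = 544.7∠17.0° V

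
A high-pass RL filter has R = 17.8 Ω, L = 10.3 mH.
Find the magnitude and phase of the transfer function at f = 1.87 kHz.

Step 1 — Angular frequency: ω = 2π·1870 = 1.175e+04 rad/s.
Step 2 — Transfer function: H(jω) = jωL/(R + jωL).
Step 3 — Numerator jωL = j·121; denominator R + jωL = 17.8 + j121.
Step 4 — H = 0.9788 + j0.144.
Step 5 — Magnitude: |H| = 0.9894 (-0.1 dB); phase: φ = 8.4°.

|H| = 0.9894 (-0.1 dB), φ = 8.4°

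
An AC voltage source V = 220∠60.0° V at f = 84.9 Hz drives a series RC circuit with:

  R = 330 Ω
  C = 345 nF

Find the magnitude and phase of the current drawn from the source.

Step 1 — Angular frequency: ω = 2π·f = 2π·84.9 = 533.4 rad/s.
Step 2 — Component impedances:
  R: Z = R = 330 Ω
  C: Z = 1/(jωC) = -j/(ω·C) = 0 - j5434 Ω
Step 3 — Series combination: Z_total = R + C = 330 - j5434 Ω = 5444∠-86.5° Ω.
Step 4 — Source phasor: V = 220∠60.0° V = 110 + j190.5 V.
Step 5 — Ohm's law: I = V / Z_total = (110 + j190.5) / (330 - j5434) = -0.03371 + j0.02229 A.
Step 6 — Convert to polar: |I| = 0.04041 A, ∠I = 146.5°.

I = 0.04041∠146.5° A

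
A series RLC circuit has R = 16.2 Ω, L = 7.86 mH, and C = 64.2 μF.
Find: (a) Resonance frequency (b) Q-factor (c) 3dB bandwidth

Step 1 — Resonance condition Im(Z)=0 gives ω₀ = 1/√(LC).
Step 2 — ω₀ = 1/√(0.00786·6.42e-05) = 1408 rad/s.
Step 3 — f₀ = ω₀/(2π) = 224 Hz.
Step 4 — Series Q: Q = ω₀L/R = 1408·0.00786/16.2 = 0.683.
Step 5 — 3dB bandwidth: Δω = ω₀/Q = 2061 rad/s; BW = Δω/(2π) = 328 Hz.

(a) f₀ = 224 Hz  (b) Q = 0.683  (c) BW = 328 Hz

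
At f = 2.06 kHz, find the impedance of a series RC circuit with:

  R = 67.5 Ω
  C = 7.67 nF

Step 1 — Angular frequency: ω = 2π·f = 2π·2060 = 1.294e+04 rad/s.
Step 2 — Component impedances:
  R: Z = R = 67.5 Ω
  C: Z = 1/(jωC) = -j/(ω·C) = 0 - j1.007e+04 Ω
Step 3 — Series combination: Z_total = R + C = 67.5 - j1.007e+04 Ω = 1.007e+04∠-89.6° Ω.

Z = 67.5 - j1.007e+04 Ω = 1.007e+04∠-89.6° Ω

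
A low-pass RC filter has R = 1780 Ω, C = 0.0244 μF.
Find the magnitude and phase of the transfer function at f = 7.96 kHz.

Step 1 — Angular frequency: ω = 2π·7960 = 5.001e+04 rad/s.
Step 2 — Transfer function: H(jω) = 1/(1 + jωRC).
Step 3 — Denominator: 1 + jωRC = 1 + j·5.001e+04·1780·2.44e-08 = 1 + j2.172.
Step 4 — H = 0.1749 - j0.3799.
Step 5 — Magnitude: |H| = 0.4182 (-7.6 dB); phase: φ = -65.3°.

|H| = 0.4182 (-7.6 dB), φ = -65.3°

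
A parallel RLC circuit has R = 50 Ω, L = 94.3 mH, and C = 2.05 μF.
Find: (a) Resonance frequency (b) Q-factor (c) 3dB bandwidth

Step 1 — Resonance: ω₀ = 1/√(LC) = 1/√(0.0943·2.05e-06) = 2274 rad/s.
Step 2 — f₀ = ω₀/(2π) = 362 Hz.
Step 3 — Parallel Q: Q = R/(ω₀L) = 50/(2274·0.0943) = 0.2331.
Step 4 — Bandwidth: Δω = ω₀/Q = 9756 rad/s; BW = Δω/(2π) = 1553 Hz.

(a) f₀ = 362 Hz  (b) Q = 0.2331  (c) BW = 1553 Hz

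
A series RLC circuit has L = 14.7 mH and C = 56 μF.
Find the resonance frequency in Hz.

Step 1 — Resonance condition Im(Z)=0 gives ω₀ = 1/√(LC).
Step 2 — ω₀ = 1/√(0.0147·5.6e-05) = 1102 rad/s.
Step 3 — f₀ = ω₀/(2π) = 175.4 Hz.

f₀ = 175.4 Hz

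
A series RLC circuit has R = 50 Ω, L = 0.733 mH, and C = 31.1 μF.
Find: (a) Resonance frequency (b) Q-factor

Step 1 — Resonance condition Im(Z)=0 gives ω₀ = 1/√(LC).
Step 2 — ω₀ = 1/√(0.000733·3.11e-05) = 6623 rad/s.
Step 3 — f₀ = ω₀/(2π) = 1054 Hz.
Step 4 — Series Q: Q = ω₀L/R = 6623·0.000733/50 = 0.0971.

(a) f₀ = 1054 Hz  (b) Q = 0.0971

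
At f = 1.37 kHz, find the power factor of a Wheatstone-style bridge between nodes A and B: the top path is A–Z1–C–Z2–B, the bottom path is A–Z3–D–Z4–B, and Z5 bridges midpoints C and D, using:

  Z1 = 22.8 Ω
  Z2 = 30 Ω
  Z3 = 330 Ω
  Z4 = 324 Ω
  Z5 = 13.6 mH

Step 1 — Angular frequency: ω = 2π·f = 2π·1370 = 8608 rad/s.
Step 2 — Component impedances:
  Z1: Z = R = 22.8 Ω
  Z2: Z = R = 30 Ω
  Z3: Z = R = 330 Ω
  Z4: Z = R = 324 Ω
  Z5: Z = jωL = j·8608·0.0136 = 0 + j117.1 Ω
Step 3 — Bridge requires nodal analysis (the Z5 bridge couples midpoints C and D, so the two paths cannot be reduced to a simple series/parallel combination). Setting node B to ground and injecting 1 A at node A, the 3-node admittance system at A, C, D solves to V_A = Z_AB = 48.81 + j0.03293 Ω = 48.81∠0.0° Ω.
Step 4 — Power factor: PF = cos(φ) = Re(Z)/|Z| = 48.81/48.81 = 1.
Step 5 — Type: Im(Z) = 0.03293 ⇒ lagging (phase φ = 0.0°).

PF = 1 (lagging, φ = 0.0°)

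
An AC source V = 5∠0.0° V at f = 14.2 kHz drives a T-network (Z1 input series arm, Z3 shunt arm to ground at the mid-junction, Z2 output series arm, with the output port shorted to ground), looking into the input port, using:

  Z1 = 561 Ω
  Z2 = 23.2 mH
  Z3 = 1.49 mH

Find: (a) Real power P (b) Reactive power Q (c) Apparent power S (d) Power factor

Step 1 — Angular frequency: ω = 2π·f = 2π·1.42e+04 = 8.922e+04 rad/s.
Step 2 — Component impedances:
  Z1: Z = R = 561 Ω
  Z2: Z = jωL = j·8.922e+04·0.0232 = 0 + j2070 Ω
  Z3: Z = jωL = j·8.922e+04·0.00149 = 0 + j132.9 Ω
Step 3 — With the output port shorted to ground, the output series arm Z2 runs from the junction to ground; the shunt arm Z3 also runs from the junction to ground. They appear in parallel: Z3 || Z2 = 0 + j124.9 Ω.
Step 4 — Series with input arm Z1: Z_in = Z1 + (Z3 || Z2) = 561 + j124.9 Ω = 574.7∠12.6° Ω.
Step 5 — Source phasor: V = 5∠0.0° V = 5 V.
Step 6 — Current: I = V / Z = 0.008492 - j0.001891 A = 0.0087∠-12.6° A.
Step 7 — Complex power: S = V·I* = 0.04246 + j0.009454 VA.
Step 8 — Real power: P = Re(S) = 0.04246 W.
Step 9 — Reactive power: Q = Im(S) = 0.009454 VAR.
Step 10 — Apparent power: |S| = 0.0435 VA.
Step 11 — Power factor: PF = P/|S| = 0.9761 (lagging).

(a) P = 0.04246 W  (b) Q = 0.009454 VAR  (c) S = 0.0435 VA  (d) PF = 0.9761 (lagging)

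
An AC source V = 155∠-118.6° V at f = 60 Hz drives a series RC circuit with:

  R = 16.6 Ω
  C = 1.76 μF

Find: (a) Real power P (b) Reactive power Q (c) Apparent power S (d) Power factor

Step 1 — Angular frequency: ω = 2π·f = 2π·60 = 377 rad/s.
Step 2 — Component impedances:
  R: Z = R = 16.6 Ω
  C: Z = 1/(jωC) = -j/(ω·C) = 0 - j1507 Ω
Step 3 — Series combination: Z_total = R + C = 16.6 - j1507 Ω = 1507∠-89.4° Ω.
Step 4 — Source phasor: V = 155∠-118.6° V = -74.2 - j136.1 V.
Step 5 — Current: I = V / Z = 0.08974 - j0.05022 A = 0.1028∠-29.2° A.
Step 6 — Complex power: S = V·I* = 0.1756 - j15.94 VA.
Step 7 — Real power: P = Re(S) = 0.1756 W.
Step 8 — Reactive power: Q = Im(S) = -15.94 VAR.
Step 9 — Apparent power: |S| = 15.94 VA.
Step 10 — Power factor: PF = P/|S| = 0.01101 (leading).

(a) P = 0.1756 W  (b) Q = -15.94 VAR  (c) S = 15.94 VA  (d) PF = 0.01101 (leading)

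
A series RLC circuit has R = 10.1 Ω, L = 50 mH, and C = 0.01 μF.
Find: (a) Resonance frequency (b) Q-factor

Step 1 — Resonance condition Im(Z)=0 gives ω₀ = 1/√(LC).
Step 2 — ω₀ = 1/√(0.05·1e-08) = 4.472e+04 rad/s.
Step 3 — f₀ = ω₀/(2π) = 7118 Hz.
Step 4 — Series Q: Q = ω₀L/R = 4.472e+04·0.05/10.1 = 221.4.

(a) f₀ = 7118 Hz  (b) Q = 221.4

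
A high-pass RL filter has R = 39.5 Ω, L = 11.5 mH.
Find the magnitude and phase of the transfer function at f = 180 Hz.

Step 1 — Angular frequency: ω = 2π·180 = 1131 rad/s.
Step 2 — Transfer function: H(jω) = jωL/(R + jωL).
Step 3 — Numerator jωL = j·13.01; denominator R + jωL = 39.5 + j13.01.
Step 4 — H = 0.09781 + j0.2971.
Step 5 — Magnitude: |H| = 0.3128 (-10.1 dB); phase: φ = 71.8°.

|H| = 0.3128 (-10.1 dB), φ = 71.8°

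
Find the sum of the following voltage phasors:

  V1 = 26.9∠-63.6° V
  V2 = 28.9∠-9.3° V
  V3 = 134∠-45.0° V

Step 1 — Convert each phasor to rectangular form:
  V1 = 26.9·(cos(-63.6°) + j·sin(-63.6°)) = 11.96 - j24.09 V
  V2 = 28.9·(cos(-9.3°) + j·sin(-9.3°)) = 28.52 - j4.67 V
  V3 = 134·(cos(-45.0°) + j·sin(-45.0°)) = 94.75 - j94.75 V
Step 2 — Sum components: V_total = 135.2 - j123.5 V.
Step 3 — Convert to polar: |V_total| = 183.2 V, ∠V_total = -42.4°.

V_total = 183.2∠-42.4° V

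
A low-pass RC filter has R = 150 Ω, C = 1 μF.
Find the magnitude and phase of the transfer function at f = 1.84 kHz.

Step 1 — Angular frequency: ω = 2π·1840 = 1.156e+04 rad/s.
Step 2 — Transfer function: H(jω) = 1/(1 + jωRC).
Step 3 — Denominator: 1 + jωRC = 1 + j·1.156e+04·150·1e-06 = 1 + j1.734.
Step 4 — H = 0.2495 - j0.4327.
Step 5 — Magnitude: |H| = 0.4995 (-6.0 dB); phase: φ = -60.0°.

|H| = 0.4995 (-6.0 dB), φ = -60.0°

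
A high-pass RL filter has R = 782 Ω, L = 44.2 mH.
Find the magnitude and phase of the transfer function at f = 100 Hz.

Step 1 — Angular frequency: ω = 2π·100 = 628.3 rad/s.
Step 2 — Transfer function: H(jω) = jωL/(R + jωL).
Step 3 — Numerator jωL = j·27.77; denominator R + jωL = 782 + j27.77.
Step 4 — H = 0.00126 + j0.03547.
Step 5 — Magnitude: |H| = 0.03549 (-29.0 dB); phase: φ = 88.0°.

|H| = 0.03549 (-29.0 dB), φ = 88.0°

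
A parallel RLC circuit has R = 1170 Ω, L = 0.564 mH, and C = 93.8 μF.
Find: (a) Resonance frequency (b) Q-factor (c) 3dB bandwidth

Step 1 — Resonance: ω₀ = 1/√(LC) = 1/√(0.000564·9.38e-05) = 4348 rad/s.
Step 2 — f₀ = ω₀/(2π) = 692 Hz.
Step 3 — Parallel Q: Q = R/(ω₀L) = 1170/(4348·0.000564) = 477.1.
Step 4 — Bandwidth: Δω = ω₀/Q = 9.112 rad/s; BW = Δω/(2π) = 1.45 Hz.

(a) f₀ = 692 Hz  (b) Q = 477.1  (c) BW = 1.45 Hz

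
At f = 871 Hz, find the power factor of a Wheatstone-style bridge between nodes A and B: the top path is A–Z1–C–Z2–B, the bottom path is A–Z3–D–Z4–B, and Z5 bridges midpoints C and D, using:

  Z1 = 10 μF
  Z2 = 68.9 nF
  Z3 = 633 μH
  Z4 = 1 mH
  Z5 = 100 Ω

Step 1 — Angular frequency: ω = 2π·f = 2π·871 = 5473 rad/s.
Step 2 — Component impedances:
  Z1: Z = 1/(jωC) = -j/(ω·C) = 0 - j18.27 Ω
  Z2: Z = 1/(jωC) = -j/(ω·C) = 0 - j2652 Ω
  Z3: Z = jωL = j·5473·0.000633 = 0 + j3.464 Ω
  Z4: Z = jωL = j·5473·0.001 = 0 + j5.473 Ω
  Z5: Z = R = 100 Ω
Step 3 — Bridge requires nodal analysis (the Z5 bridge couples midpoints C and D, so the two paths cannot be reduced to a simple series/parallel combination). Setting node B to ground and injecting 1 A at node A, the 3-node admittance system at A, C, D solves to V_A = Z_AB = 0.1141 + j8.984 Ω = 8.984∠89.3° Ω.
Step 4 — Power factor: PF = cos(φ) = Re(Z)/|Z| = 0.1141/8.984 = 0.0127.
Step 5 — Type: Im(Z) = 8.984 ⇒ lagging (phase φ = 89.3°).

PF = 0.0127 (lagging, φ = 89.3°)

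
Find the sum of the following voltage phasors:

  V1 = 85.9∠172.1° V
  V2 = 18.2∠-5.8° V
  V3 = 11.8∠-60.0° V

Step 1 — Convert each phasor to rectangular form:
  V1 = 85.9·(cos(172.1°) + j·sin(172.1°)) = -85.08 + j11.81 V
  V2 = 18.2·(cos(-5.8°) + j·sin(-5.8°)) = 18.11 - j1.839 V
  V3 = 11.8·(cos(-60.0°) + j·sin(-60.0°)) = 5.9 - j10.22 V
Step 2 — Sum components: V_total = -61.08 - j0.2518 V.
Step 3 — Convert to polar: |V_total| = 61.08 V, ∠V_total = -179.8°.

V_total = 61.08∠-179.8° V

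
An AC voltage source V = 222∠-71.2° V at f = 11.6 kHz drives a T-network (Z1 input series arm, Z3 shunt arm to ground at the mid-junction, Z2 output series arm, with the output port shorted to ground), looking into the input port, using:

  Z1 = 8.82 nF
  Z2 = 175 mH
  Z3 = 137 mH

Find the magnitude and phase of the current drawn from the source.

Step 1 — Angular frequency: ω = 2π·f = 2π·1.16e+04 = 7.288e+04 rad/s.
Step 2 — Component impedances:
  Z1: Z = 1/(jωC) = -j/(ω·C) = 0 - j1556 Ω
  Z2: Z = jωL = j·7.288e+04·0.175 = 0 + j1.275e+04 Ω
  Z3: Z = jωL = j·7.288e+04·0.137 = 0 + j9985 Ω
Step 3 — With the output port shorted to ground, the output series arm Z2 runs from the junction to ground; the shunt arm Z3 also runs from the junction to ground. They appear in parallel: Z3 || Z2 = 0 + j5601 Ω.
Step 4 — Series with input arm Z1: Z_in = Z1 + (Z3 || Z2) = 0 + j4045 Ω = 4045∠90.0° Ω.
Step 5 — Source phasor: V = 222∠-71.2° V = 71.54 - j210.2 V.
Step 6 — Ohm's law: I = V / Z_total = (71.54 - j210.2) / (0 + j4045) = -0.05195 - j0.01769 A.
Step 7 — Convert to polar: |I| = 0.05488 A, ∠I = -161.2°.

I = 0.05488∠-161.2° A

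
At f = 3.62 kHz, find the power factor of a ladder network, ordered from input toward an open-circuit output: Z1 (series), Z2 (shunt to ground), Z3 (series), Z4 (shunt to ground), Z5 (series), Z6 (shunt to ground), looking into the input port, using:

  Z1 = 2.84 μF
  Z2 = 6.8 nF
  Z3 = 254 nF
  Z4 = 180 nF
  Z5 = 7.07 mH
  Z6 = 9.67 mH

Step 1 — Angular frequency: ω = 2π·f = 2π·3620 = 2.275e+04 rad/s.
Step 2 — Component impedances:
  Z1: Z = 1/(jωC) = -j/(ω·C) = 0 - j15.48 Ω
  Z2: Z = 1/(jωC) = -j/(ω·C) = 0 - j6466 Ω
  Z3: Z = 1/(jωC) = -j/(ω·C) = 0 - j173.1 Ω
  Z4: Z = 1/(jωC) = -j/(ω·C) = 0 - j244.3 Ω
  Z5: Z = jωL = j·2.275e+04·0.00707 = 0 + j160.8 Ω
  Z6: Z = jωL = j·2.275e+04·0.00967 = 0 + j219.9 Ω
Step 3 — Ladder network (open output): work backward from the far end, alternating series and parallel combinations. Z_in = 0 - j770.2 Ω = 770.2∠-90.0° Ω.
Step 4 — Power factor: PF = cos(φ) = Re(Z)/|Z| = 0/770.2 = 0.
Step 5 — Type: Im(Z) = -770.2 ⇒ leading (phase φ = -90.0°).

PF = 0 (leading, φ = -90.0°)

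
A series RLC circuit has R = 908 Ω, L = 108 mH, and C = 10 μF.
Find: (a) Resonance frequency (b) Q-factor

Step 1 — Resonance condition Im(Z)=0 gives ω₀ = 1/√(LC).
Step 2 — ω₀ = 1/√(0.108·1e-05) = 962.3 rad/s.
Step 3 — f₀ = ω₀/(2π) = 153.1 Hz.
Step 4 — Series Q: Q = ω₀L/R = 962.3·0.108/908 = 0.1145.

(a) f₀ = 153.1 Hz  (b) Q = 0.1145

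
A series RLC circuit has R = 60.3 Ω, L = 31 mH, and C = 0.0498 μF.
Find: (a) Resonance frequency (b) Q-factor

Step 1 — Resonance condition Im(Z)=0 gives ω₀ = 1/√(LC).
Step 2 — ω₀ = 1/√(0.031·4.98e-08) = 2.545e+04 rad/s.
Step 3 — f₀ = ω₀/(2π) = 4051 Hz.
Step 4 — Series Q: Q = ω₀L/R = 2.545e+04·0.031/60.3 = 13.08.

(a) f₀ = 4051 Hz  (b) Q = 13.08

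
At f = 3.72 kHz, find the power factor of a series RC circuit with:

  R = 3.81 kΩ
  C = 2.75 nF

Step 1 — Angular frequency: ω = 2π·f = 2π·3720 = 2.337e+04 rad/s.
Step 2 — Component impedances:
  R: Z = R = 3810 Ω
  C: Z = 1/(jωC) = -j/(ω·C) = 0 - j1.556e+04 Ω
Step 3 — Series combination: Z_total = R + C = 3810 - j1.556e+04 Ω = 1.602e+04∠-76.2° Ω.
Step 4 — Power factor: PF = cos(φ) = Re(Z)/|Z| = 3810/16017 = 0.2379.
Step 5 — Type: Im(Z) = -1.556e+04 ⇒ leading (phase φ = -76.2°).

PF = 0.2379 (leading, φ = -76.2°)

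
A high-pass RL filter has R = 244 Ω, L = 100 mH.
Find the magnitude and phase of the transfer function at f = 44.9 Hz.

Step 1 — Angular frequency: ω = 2π·44.9 = 282.1 rad/s.
Step 2 — Transfer function: H(jω) = jωL/(R + jωL).
Step 3 — Numerator jωL = j·28.21; denominator R + jωL = 244 + j28.21.
Step 4 — H = 0.01319 + j0.1141.
Step 5 — Magnitude: |H| = 0.1149 (-18.8 dB); phase: φ = 83.4°.

|H| = 0.1149 (-18.8 dB), φ = 83.4°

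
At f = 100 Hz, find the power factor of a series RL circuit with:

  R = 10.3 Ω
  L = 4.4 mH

Step 1 — Angular frequency: ω = 2π·f = 2π·100 = 628.3 rad/s.
Step 2 — Component impedances:
  R: Z = R = 10.3 Ω
  L: Z = jωL = j·628.3·0.0044 = 0 + j2.765 Ω
Step 3 — Series combination: Z_total = R + L = 10.3 + j2.765 Ω = 10.66∠15.0° Ω.
Step 4 — Power factor: PF = cos(φ) = Re(Z)/|Z| = 10.3/10.665 = 0.9658.
Step 5 — Type: Im(Z) = 2.765 ⇒ lagging (phase φ = 15.0°).

PF = 0.9658 (lagging, φ = 15.0°)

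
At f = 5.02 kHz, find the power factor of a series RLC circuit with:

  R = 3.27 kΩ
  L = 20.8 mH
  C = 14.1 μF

Step 1 — Angular frequency: ω = 2π·f = 2π·5020 = 3.154e+04 rad/s.
Step 2 — Component impedances:
  R: Z = R = 3270 Ω
  L: Z = jωL = j·3.154e+04·0.0208 = 0 + j656.1 Ω
  C: Z = 1/(jωC) = -j/(ω·C) = 0 - j2.249 Ω
Step 3 — Series combination: Z_total = R + L + C = 3270 + j653.8 Ω = 3335∠11.3° Ω.
Step 4 — Power factor: PF = cos(φ) = Re(Z)/|Z| = 3270/3334.7 = 0.9806.
Step 5 — Type: Im(Z) = 653.8 ⇒ lagging (phase φ = 11.3°).

PF = 0.9806 (lagging, φ = 11.3°)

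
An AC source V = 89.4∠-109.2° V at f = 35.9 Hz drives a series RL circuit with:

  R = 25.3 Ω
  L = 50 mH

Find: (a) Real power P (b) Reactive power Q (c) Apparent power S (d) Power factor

Step 1 — Angular frequency: ω = 2π·f = 2π·35.9 = 225.6 rad/s.
Step 2 — Component impedances:
  R: Z = R = 25.3 Ω
  L: Z = jωL = j·225.6·0.05 = 0 + j11.28 Ω
Step 3 — Series combination: Z_total = R + L = 25.3 + j11.28 Ω = 27.7∠24.0° Ω.
Step 4 — Source phasor: V = 89.4∠-109.2° V = -29.4 - j84.43 V.
Step 5 — Current: I = V / Z = -2.21 - j2.352 A = 3.227∠-133.2° A.
Step 6 — Complex power: S = V·I* = 263.5 + j117.5 VA.
Step 7 — Real power: P = Re(S) = 263.5 W.
Step 8 — Reactive power: Q = Im(S) = 117.5 VAR.
Step 9 — Apparent power: |S| = 288.5 VA.
Step 10 — Power factor: PF = P/|S| = 0.9134 (lagging).

(a) P = 263.5 W  (b) Q = 117.5 VAR  (c) S = 288.5 VA  (d) PF = 0.9134 (lagging)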